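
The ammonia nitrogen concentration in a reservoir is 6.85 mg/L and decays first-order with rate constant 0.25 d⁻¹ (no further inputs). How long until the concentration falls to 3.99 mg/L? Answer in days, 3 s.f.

2.16 d

t = ln(C₀/C)/k = ln(6.85/3.99)/0.25 = 0.5405/0.25 = 2.162 d.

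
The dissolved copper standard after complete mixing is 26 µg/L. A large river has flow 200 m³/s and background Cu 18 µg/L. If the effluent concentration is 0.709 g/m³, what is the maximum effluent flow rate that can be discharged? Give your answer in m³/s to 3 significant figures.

18 µg/L = 0.018 mg/L.
26 µg/L = 0.026 mg/L.
Mass balance at complete mixing: C_std·(Q_w + Q_r) = Q_w·C_e + Q_r·C_b.
Rearranging, Q_w = Q_r·(C_std − C_b)/(C_e − C_std) = 200·(0.026 − 0.018) / (0.709 − 0.026) = 2.343 m³/s.

2.34 m³/s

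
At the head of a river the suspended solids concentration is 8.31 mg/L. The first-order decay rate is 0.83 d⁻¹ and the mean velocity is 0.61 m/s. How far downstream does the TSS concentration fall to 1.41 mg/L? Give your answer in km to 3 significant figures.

113 km

From C = C₀·e^(−kt), t = ln(C₀/C)/k = ln(8.31/1.41)/0.83 = 1.774/0.83 = 2.137 d.
Distance = v·t = 0.61 m/s × 1.847e+05 s = 1.126e+05 m = 112.6 km.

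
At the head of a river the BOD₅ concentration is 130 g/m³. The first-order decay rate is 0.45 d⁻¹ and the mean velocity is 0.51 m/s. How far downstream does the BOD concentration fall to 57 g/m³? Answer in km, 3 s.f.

80.7 km

From C = C₀·e^(−kt), t = ln(C₀/C)/k = ln(130/57)/0.45 = 0.8245/0.45 = 1.832 d.
Distance = v·t = 0.51 m/s × 1.583e+05 s = 8.073e+04 m = 80.73 km.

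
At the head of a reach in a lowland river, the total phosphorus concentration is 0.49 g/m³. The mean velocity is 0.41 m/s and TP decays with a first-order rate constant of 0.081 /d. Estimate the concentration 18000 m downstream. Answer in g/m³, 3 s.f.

Travel time t = 18000 m / 0.41 m/s = 1.8e+04/0.41 = 4.39e+04 s = 0.5081 d.
First-order decay: C = 0.49·exp(−0.081·0.5081) = 0.49·0.9597 = 0.4702 g/m³.

0.470 g/m³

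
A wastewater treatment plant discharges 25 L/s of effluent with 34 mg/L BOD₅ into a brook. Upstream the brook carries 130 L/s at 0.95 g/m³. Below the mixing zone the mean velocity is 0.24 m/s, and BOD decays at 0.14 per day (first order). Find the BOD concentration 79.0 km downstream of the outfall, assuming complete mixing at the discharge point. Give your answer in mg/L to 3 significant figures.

3.68 mg/L

25 L/s = 0.025 m³/s.
130 L/s = 0.13 m³/s.
After complete mixing, C₀ = (0.025·34 + 0.13·0.95) / 0.155 = 6.281 mg/L.
Travel time t = 7.9e+04 m / 0.24 m/s = 3.292e+05 s = 3.81 d.
C = 6.281·exp(−0.14·3.81) = 6.281·0.5866 = 3.684 mg/L.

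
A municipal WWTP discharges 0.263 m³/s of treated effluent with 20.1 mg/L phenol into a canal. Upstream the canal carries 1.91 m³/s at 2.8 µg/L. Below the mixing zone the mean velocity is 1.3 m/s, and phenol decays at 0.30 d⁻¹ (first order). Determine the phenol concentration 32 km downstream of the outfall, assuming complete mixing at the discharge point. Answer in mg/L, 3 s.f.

2.24 mg/L

2.8 µg/L = 0.0028 mg/L.
After complete mixing, C₀ = (0.263·20.1 + 1.91·0.0028) / 2.173 = 2.435 mg/L.
Travel time t = 3.2e+04 m / 1.3 m/s = 2.462e+04 s = 0.2849 d.
C = 2.435·exp(−0.30·0.2849) = 2.435·0.9181 = 2.236 mg/L.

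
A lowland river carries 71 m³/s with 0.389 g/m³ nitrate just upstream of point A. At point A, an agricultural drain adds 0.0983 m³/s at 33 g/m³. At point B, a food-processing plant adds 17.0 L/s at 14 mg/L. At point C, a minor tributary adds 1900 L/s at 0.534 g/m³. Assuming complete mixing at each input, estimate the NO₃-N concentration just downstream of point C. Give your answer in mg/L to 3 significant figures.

0.440 mg/L

After input A: C = (71·0.389 + 0.0983·33) / 71.1 = 0.4341 mg/L.
17.0 L/s = 0.017 m³/s.
After input B: C = (71.1·0.4341 + 0.017·14) / 71.12 = 0.4373 mg/L.
1900 L/s = 1.9 m³/s.
After input C: C = (71.12·0.4373 + 1.9·0.534) / 73.02 = 0.4398 mg/L.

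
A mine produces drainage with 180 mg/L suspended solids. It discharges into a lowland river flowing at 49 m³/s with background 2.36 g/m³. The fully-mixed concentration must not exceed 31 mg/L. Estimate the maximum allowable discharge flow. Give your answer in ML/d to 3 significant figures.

814 ML/d

Mass balance at complete mixing: C_std·(Q_w + Q_r) = Q_w·C_e + Q_r·C_b.
Rearranging, Q_w = Q_r·(C_std − C_b)/(C_e − C_std) = 49·(31 − 2.36) / (180 − 31) = 9.419 m³/s.
= 813.8 ML/d.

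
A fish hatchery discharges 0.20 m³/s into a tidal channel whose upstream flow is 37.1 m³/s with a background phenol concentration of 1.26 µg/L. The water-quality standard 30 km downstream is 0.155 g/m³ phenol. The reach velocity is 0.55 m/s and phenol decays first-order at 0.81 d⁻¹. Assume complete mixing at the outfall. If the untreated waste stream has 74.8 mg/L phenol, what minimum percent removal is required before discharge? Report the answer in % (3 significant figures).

1.26 µg/L = 0.00126 mg/L.
Travel time to the compliance point: t = 3e+04/0.55 = 5.455e+04 s = 0.6313 d; decay factor exp(−0.81·0.6313) = 0.5997.
So the concentration just after mixing may be at most 0.155/0.5997 = 0.2585 mg/L.
Mass balance: 0.2585·37.3 = 0.2·Cₑ + 37.1·0.00126.
Cₑ = (9.641 − 0.04675) / 0.2 = 47.97 mg/L.
Required removal = 1 − 47.97/74.8 = 35.87 %.

35.9 %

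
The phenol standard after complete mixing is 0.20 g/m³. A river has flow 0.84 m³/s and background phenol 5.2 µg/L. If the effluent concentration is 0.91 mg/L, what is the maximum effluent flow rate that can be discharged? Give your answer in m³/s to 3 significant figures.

5.2 µg/L = 0.0052 mg/L.
Mass balance at complete mixing: C_std·(Q_w + Q_r) = Q_w·C_e + Q_r·C_b.
Rearranging, Q_w = Q_r·(C_std − C_b)/(C_e − C_std) = 0.84·(0.2 − 0.0052) / (0.91 − 0.2) = 0.2305 m³/s.

0.230 m³/s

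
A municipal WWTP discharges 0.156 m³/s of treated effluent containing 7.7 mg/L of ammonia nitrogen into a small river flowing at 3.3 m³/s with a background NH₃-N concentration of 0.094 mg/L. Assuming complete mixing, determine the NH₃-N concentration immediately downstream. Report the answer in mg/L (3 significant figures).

Flow-weighted mixing gives C = (0.156·7.7 + 3.3·0.094) / (0.156 + 3.3) = 1.511/3.456 = 0.4373 mg/L.

0.437 mg/L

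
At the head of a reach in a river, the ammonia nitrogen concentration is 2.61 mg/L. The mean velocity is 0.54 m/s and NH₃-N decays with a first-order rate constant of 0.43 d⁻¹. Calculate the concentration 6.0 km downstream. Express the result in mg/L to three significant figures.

Travel time t = 6.0 km / 0.54 m/s = 6000/0.54 = 1.111e+04 s = 0.1286 d.
First-order decay: C = 2.61·exp(−0.43·0.1286) = 2.61·0.9462 = 2.47 mg/L.

2.47 mg/L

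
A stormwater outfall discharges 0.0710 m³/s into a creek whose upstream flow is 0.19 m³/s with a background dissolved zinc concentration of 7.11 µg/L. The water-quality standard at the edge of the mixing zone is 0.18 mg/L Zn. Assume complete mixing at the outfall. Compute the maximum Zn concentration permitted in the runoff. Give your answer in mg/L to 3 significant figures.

0.643 mg/L

7.11 µg/L = 0.00711 mg/L.
Mass balance: 0.18·0.261 = 0.071·Cₑ + 0.19·0.00711.
Cₑ = (0.04698 − 0.001351) / 0.071 = 0.6427 mg/L.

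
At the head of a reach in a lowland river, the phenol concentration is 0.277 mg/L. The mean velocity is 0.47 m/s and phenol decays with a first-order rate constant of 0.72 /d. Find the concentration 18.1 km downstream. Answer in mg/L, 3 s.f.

Travel time t = 18.1 km / 0.47 m/s = 1.81e+04/0.47 = 3.851e+04 s = 0.4457 d.
First-order decay: C = 0.277·exp(−0.72·0.4457) = 0.277·0.7255 = 0.201 mg/L.

0.201 mg/L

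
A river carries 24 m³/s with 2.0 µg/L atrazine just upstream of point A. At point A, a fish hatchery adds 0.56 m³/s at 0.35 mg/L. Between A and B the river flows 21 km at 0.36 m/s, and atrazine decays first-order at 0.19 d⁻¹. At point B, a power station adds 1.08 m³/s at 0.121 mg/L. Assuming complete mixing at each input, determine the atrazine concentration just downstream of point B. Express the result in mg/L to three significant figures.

2.0 µg/L = 0.002 mg/L.
After input A: C = (24·0.002 + 0.56·0.35) / 24.56 = 0.009935 mg/L.
Over the 21 km reach to input B (t = 5.833e+04 s = 0.6752 d), decay gives C = 0.009935·exp(−0.19·0.6752) = 0.008739 mg/L.
After input B: C = (24.56·0.008739 + 1.08·0.121) / 25.64 = 0.01347 mg/L.

0.0135 mg/L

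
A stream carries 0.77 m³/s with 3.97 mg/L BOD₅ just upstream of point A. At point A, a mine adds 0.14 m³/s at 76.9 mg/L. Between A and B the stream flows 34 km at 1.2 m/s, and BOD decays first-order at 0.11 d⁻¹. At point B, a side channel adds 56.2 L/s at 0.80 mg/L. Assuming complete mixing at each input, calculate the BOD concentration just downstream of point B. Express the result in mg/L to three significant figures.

After input A: C = (0.77·3.97 + 0.14·76.9) / 0.91 = 15.19 mg/L.
Over the 34 km reach to input B (t = 2.833e+04 s = 0.3279 d), decay gives C = 15.19·exp(−0.11·0.3279) = 14.65 mg/L.
56.2 L/s = 0.0562 m³/s.
After input B: C = (0.91·14.65 + 0.0562·0.8) / 0.9662 = 13.85 mg/L.

13.8 mg/L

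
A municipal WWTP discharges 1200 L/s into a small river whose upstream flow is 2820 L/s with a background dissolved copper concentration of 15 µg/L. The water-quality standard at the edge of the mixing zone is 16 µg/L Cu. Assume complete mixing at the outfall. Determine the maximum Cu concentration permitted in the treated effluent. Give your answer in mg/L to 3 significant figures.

0.0183 mg/L

1200 L/s = 1.2 m³/s.
2820 L/s = 2.82 m³/s.
15 µg/L = 0.015 mg/L.
16 µg/L = 0.016 mg/L.
Mass balance: 0.016·4.02 = 1.2·Cₑ + 2.82·0.015.
Cₑ = (0.06432 − 0.0423) / 1.2 = 0.01835 mg/L.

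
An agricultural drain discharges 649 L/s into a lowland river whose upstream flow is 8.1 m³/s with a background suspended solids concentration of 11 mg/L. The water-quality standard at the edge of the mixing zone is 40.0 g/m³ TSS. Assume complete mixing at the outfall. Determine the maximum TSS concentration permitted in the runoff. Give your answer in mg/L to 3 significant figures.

402 mg/L

649 L/s = 0.649 m³/s.
Mass balance: 40·8.749 = 0.649·Cₑ + 8.1·11.
Cₑ = (350 − 89.1) / 0.649 = 401.9 mg/L.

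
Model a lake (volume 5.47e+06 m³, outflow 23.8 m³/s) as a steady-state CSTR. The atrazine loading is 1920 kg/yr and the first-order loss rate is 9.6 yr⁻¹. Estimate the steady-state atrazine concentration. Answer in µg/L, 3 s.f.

2.39 µg/L

Outflow Q = 23.8 m³/s × 3.156e+07 s/yr = 7.511e+08 m³/yr.
Steady-state CSTR mass balance: W = Q·C + k·V·C, so C = W/(Q + kV).
Q + kV = 7.511e+08 + 9.6·5.47e+06 = 8.036e+08 m³/yr.
C = 1920/8.036e+08 = 2.389e-06 kg/m³ = 0.002389 mg/L = 2.389 µg/L.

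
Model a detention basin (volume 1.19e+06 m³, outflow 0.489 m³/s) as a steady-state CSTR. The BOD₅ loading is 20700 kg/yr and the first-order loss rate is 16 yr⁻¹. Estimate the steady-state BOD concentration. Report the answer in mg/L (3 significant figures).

Outflow Q = 0.489 m³/s × 3.156e+07 s/yr = 1.543e+07 m³/yr.
Steady-state CSTR mass balance: W = Q·C + k·V·C, so C = W/(Q + kV).
Q + kV = 1.543e+07 + 16·1.19e+06 = 3.447e+07 m³/yr.
C = 20700/3.447e+07 = 0.0006005 kg/m³ = 0.6005 mg/L.

0.600 mg/L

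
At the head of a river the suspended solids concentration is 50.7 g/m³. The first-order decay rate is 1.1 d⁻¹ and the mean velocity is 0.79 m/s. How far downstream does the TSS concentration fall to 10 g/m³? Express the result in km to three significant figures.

From C = C₀·e^(−kt), t = ln(C₀/C)/k = ln(50.7/10)/1.1 = 1.623/1.1 = 1.476 d.
Distance = v·t = 0.79 m/s × 1.275e+05 s = 1.007e+05 m = 100.7 km.

101 km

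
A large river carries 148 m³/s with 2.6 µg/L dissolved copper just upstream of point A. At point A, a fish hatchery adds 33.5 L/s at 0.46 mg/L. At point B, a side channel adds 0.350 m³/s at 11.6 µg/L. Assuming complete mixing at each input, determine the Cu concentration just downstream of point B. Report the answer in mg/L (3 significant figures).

0.00272 mg/L

2.6 µg/L = 0.0026 mg/L.
33.5 L/s = 0.0335 m³/s.
After input A: C = (148·0.0026 + 0.0335·0.46) / 148 = 0.002704 mg/L.
11.6 µg/L = 0.0116 mg/L.
After input B: C = (148·0.002704 + 0.35·0.0116) / 148.4 = 0.002724 mg/L.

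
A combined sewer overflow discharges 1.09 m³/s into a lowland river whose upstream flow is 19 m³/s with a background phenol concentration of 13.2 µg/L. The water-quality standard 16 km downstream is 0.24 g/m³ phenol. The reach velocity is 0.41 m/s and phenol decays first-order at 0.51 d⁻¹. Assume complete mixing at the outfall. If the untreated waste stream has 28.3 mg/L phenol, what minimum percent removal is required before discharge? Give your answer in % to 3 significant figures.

13.2 µg/L = 0.0132 mg/L.
Travel time to the compliance point: t = 1.6e+04/0.41 = 3.902e+04 s = 0.4517 d; decay factor exp(−0.51·0.4517) = 0.7943.
So the concentration just after mixing may be at most 0.24/0.7943 = 0.3022 mg/L.
Mass balance: 0.3022·20.09 = 1.09·Cₑ + 19·0.0132.
Cₑ = (6.071 − 0.2508) / 1.09 = 5.339 mg/L.
Required removal = 1 − 5.339/28.3 = 81.13 %.

81.1 %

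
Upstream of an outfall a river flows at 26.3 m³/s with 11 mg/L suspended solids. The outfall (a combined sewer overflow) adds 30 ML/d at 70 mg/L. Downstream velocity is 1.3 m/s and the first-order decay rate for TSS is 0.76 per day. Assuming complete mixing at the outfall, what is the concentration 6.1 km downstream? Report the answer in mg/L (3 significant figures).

30 ML/d = 0.3472 m³/s.
After complete mixing, C₀ = (0.3472·70 + 26.3·11) / 26.65 = 11.77 mg/L.
Travel time t = 6100 m / 1.3 m/s = 4692 s = 0.05431 d.
C = 11.77·exp(−0.76·0.05431) = 11.77·0.9596 = 11.29 mg/L.

11.3 mg/L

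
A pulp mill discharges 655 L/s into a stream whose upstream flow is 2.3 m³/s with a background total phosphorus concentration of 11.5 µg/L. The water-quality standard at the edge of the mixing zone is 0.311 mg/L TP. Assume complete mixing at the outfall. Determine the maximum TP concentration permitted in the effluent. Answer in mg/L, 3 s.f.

1.36 mg/L

655 L/s = 0.655 m³/s.
11.5 µg/L = 0.0115 mg/L.
Mass balance: 0.311·2.955 = 0.655·Cₑ + 2.3·0.0115.
Cₑ = (0.919 − 0.02645) / 0.655 = 1.363 mg/L.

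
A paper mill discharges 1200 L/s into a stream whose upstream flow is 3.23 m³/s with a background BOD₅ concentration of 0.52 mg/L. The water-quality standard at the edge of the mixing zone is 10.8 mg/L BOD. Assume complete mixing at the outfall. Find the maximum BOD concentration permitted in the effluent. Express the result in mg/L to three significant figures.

1200 L/s = 1.2 m³/s.
Mass balance: 10.8·4.43 = 1.2·Cₑ + 3.23·0.52.
Cₑ = (47.84 − 1.68) / 1.2 = 38.47 mg/L.

38.5 mg/L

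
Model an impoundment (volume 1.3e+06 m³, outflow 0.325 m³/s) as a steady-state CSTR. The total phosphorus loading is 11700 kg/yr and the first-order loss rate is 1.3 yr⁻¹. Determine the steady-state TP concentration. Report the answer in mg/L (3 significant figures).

0.979 mg/L

Outflow Q = 0.325 m³/s × 3.156e+07 s/yr = 1.026e+07 m³/yr.
Steady-state CSTR mass balance: W = Q·C + k·V·C, so C = W/(Q + kV).
Q + kV = 1.026e+07 + 1.3·1.3e+06 = 1.195e+07 m³/yr.
C = 11700/1.195e+07 = 0.0009794 kg/m³ = 0.9794 mg/L.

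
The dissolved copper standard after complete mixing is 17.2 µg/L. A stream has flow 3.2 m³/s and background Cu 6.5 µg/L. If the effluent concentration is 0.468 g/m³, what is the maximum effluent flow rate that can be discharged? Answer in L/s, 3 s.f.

6.5 µg/L = 0.0065 mg/L.
17.2 µg/L = 0.0172 mg/L.
Mass balance at complete mixing: C_std·(Q_w + Q_r) = Q_w·C_e + Q_r·C_b.
Rearranging, Q_w = Q_r·(C_std − C_b)/(C_e − C_std) = 3.2·(0.0172 − 0.0065) / (0.468 − 0.0172) = 0.07595 m³/s.
= 75.95 L/s.

76.0 L/s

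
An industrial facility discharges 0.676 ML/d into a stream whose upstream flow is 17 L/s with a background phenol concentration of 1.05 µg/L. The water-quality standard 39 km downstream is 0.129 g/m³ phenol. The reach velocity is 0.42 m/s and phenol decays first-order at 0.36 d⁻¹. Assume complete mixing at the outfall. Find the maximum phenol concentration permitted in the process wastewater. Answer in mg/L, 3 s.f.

0.600 mg/L

0.676 ML/d = 0.007824 m³/s.
17 L/s = 0.017 m³/s.
1.05 µg/L = 0.00105 mg/L.
Travel time to the compliance point: t = 3.9e+04/0.42 = 9.286e+04 s = 1.075 d; decay factor exp(−0.36·1.075) = 0.6792.
So the concentration just after mixing may be at most 0.129/0.6792 = 0.1899 mg/L.
Mass balance: 0.1899·0.02482 = 0.007824·Cₑ + 0.017·0.00105.
Cₑ = (0.004715 − 1.785e-05) / 0.007824 = 0.6004 mg/L.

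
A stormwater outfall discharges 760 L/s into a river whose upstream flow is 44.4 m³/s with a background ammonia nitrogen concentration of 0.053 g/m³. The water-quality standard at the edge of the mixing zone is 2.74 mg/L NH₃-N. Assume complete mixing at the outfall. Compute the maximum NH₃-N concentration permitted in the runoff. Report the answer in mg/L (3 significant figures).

160 mg/L

760 L/s = 0.76 m³/s.
Mass balance: 2.74·45.16 = 0.76·Cₑ + 44.4·0.053.
Cₑ = (123.7 − 2.353) / 0.76 = 159.7 mg/L.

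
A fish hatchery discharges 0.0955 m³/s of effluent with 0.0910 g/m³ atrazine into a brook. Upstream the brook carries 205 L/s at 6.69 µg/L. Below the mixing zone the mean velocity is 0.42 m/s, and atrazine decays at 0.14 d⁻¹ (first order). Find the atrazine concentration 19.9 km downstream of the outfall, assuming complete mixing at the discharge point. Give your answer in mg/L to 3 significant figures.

205 L/s = 0.205 m³/s.
6.69 µg/L = 0.00669 mg/L.
After complete mixing, C₀ = (0.0955·0.091 + 0.205·0.00669) / 0.3005 = 0.03348 mg/L.
Travel time t = 1.99e+04 m / 0.42 m/s = 4.738e+04 s = 0.5484 d.
C = 0.03348·exp(−0.14·0.5484) = 0.03348·0.9261 = 0.03101 mg/L.

0.0310 mg/L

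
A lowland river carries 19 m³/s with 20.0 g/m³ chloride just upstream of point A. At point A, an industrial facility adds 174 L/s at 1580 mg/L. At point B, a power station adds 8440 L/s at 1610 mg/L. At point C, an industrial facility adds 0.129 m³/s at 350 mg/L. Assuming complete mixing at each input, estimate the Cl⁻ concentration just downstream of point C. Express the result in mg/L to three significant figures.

515 mg/L

174 L/s = 0.174 m³/s.
After input A: C = (19·20 + 0.174·1580) / 19.17 = 34.16 mg/L.
8440 L/s = 8.44 m³/s.
After input B: C = (19.17·34.16 + 8.44·1610) / 27.61 = 515.8 mg/L.
After input C: C = (27.61·515.8 + 0.129·350) / 27.74 = 515 mg/L.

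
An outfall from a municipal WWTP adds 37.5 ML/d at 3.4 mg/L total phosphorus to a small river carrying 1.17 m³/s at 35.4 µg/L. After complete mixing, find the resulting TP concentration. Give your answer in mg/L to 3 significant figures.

37.5 ML/d = 0.434 m³/s.
35.4 µg/L = 0.0354 mg/L.
Conservation of mass across the mixing zone: C = (0.434·3.4 + 1.17·0.0354) / (0.434 + 1.17) = 1.517/1.604 = 0.9458 mg/L.

0.946 mg/L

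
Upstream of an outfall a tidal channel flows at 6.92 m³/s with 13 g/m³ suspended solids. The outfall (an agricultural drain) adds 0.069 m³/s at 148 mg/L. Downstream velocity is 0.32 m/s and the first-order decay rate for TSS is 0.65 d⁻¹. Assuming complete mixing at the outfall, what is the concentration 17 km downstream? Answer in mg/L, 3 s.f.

After complete mixing, C₀ = (0.069·148 + 6.92·13) / 6.989 = 14.33 mg/L.
Travel time t = 1.7e+04 m / 0.32 m/s = 5.312e+04 s = 0.6149 d.
C = 14.33·exp(−0.65·0.6149) = 14.33·0.6705 = 9.611 mg/L.

9.61 mg/L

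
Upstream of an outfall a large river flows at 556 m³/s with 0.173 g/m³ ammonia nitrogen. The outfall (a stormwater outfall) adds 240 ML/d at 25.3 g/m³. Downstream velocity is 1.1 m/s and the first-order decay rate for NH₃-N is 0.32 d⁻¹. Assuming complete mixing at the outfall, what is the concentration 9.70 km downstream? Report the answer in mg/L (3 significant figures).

240 ML/d = 2.778 m³/s.
After complete mixing, C₀ = (2.778·25.3 + 556·0.173) / 558.8 = 0.2979 mg/L.
Travel time t = 9700 m / 1.1 m/s = 8818 s = 0.1021 d.
C = 0.2979·exp(−0.32·0.1021) = 0.2979·0.9679 = 0.2883 mg/L.

0.288 mg/L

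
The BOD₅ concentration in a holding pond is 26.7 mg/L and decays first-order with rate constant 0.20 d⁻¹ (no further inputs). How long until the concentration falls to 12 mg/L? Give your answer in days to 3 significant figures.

4.00 d

t = ln(C₀/C)/k = ln(26.7/12)/0.20 = 0.7998/0.20 = 3.999 d.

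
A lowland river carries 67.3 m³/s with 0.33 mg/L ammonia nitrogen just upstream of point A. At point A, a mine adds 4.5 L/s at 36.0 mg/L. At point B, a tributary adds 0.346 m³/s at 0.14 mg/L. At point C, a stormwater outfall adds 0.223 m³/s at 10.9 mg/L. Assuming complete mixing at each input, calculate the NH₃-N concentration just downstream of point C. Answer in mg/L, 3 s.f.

0.366 mg/L

4.5 L/s = 0.0045 m³/s.
After input A: C = (67.3·0.33 + 0.0045·36) / 67.3 = 0.3324 mg/L.
After input B: C = (67.3·0.3324 + 0.346·0.14) / 67.65 = 0.3314 mg/L.
After input C: C = (67.65·0.3314 + 0.223·10.9) / 67.87 = 0.3661 mg/L.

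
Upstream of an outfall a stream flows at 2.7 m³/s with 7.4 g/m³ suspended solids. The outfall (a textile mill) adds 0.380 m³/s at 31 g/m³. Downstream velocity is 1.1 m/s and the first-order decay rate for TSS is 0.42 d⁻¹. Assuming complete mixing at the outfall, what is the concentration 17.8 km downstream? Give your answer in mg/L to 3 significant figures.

After complete mixing, C₀ = (0.38·31 + 2.7·7.4) / 3.08 = 10.31 mg/L.
Travel time t = 1.78e+04 m / 1.1 m/s = 1.618e+04 s = 0.1873 d.
C = 10.31·exp(−0.42·0.1873) = 10.31·0.9244 = 9.532 mg/L.

9.53 mg/L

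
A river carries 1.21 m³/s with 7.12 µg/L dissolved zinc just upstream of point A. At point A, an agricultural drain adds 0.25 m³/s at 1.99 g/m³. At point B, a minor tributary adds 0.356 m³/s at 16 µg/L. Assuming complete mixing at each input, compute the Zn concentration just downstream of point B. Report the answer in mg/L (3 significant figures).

0.282 mg/L

7.12 µg/L = 0.00712 mg/L.
After input A: C = (1.21·0.00712 + 0.25·1.99) / 1.46 = 0.3467 mg/L.
16 µg/L = 0.016 mg/L.
After input B: C = (1.46·0.3467 + 0.356·0.016) / 1.816 = 0.2818 mg/L.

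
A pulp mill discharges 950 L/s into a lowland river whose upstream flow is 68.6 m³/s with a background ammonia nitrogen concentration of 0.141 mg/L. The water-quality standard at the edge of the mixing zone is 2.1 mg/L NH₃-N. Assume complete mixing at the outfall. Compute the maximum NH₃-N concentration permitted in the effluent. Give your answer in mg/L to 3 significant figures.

144 mg/L

950 L/s = 0.95 m³/s.
Mass balance: 2.1·69.55 = 0.95·Cₑ + 68.6·0.141.
Cₑ = (146.1 − 9.673) / 0.95 = 143.6 mg/L.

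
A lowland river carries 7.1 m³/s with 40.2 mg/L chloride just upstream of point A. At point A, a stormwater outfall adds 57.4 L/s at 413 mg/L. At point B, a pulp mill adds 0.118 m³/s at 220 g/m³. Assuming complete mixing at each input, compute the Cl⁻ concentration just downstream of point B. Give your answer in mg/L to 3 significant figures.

57.4 L/s = 0.0574 m³/s.
After input A: C = (7.1·40.2 + 0.0574·413) / 7.157 = 43.19 mg/L.
After input B: C = (7.157·43.19 + 0.118·220) / 7.275 = 46.06 mg/L.

46.1 mg/L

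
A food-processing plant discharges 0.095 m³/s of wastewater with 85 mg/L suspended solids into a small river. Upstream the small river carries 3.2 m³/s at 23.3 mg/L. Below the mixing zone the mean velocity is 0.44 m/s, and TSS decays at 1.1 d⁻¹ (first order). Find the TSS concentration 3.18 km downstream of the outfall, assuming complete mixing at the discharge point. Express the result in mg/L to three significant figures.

After complete mixing, C₀ = (0.095·85 + 3.2·23.3) / 3.295 = 25.08 mg/L.
Travel time t = 3180 m / 0.44 m/s = 7227 s = 0.08365 d.
C = 25.08·exp(−1.1·0.08365) = 25.08·0.9121 = 22.87 mg/L.

22.9 mg/L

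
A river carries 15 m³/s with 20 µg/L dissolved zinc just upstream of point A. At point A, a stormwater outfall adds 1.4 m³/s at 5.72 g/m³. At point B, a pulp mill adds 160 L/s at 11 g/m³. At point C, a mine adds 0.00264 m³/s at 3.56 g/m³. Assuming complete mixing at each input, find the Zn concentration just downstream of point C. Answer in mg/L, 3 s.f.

0.608 mg/L

20 µg/L = 0.02 mg/L.
After input A: C = (15·0.02 + 1.4·5.72) / 16.4 = 0.5066 mg/L.
160 L/s = 0.16 m³/s.
After input B: C = (16.4·0.5066 + 0.16·11) / 16.56 = 0.608 mg/L.
After input C: C = (16.56·0.608 + 0.00264·3.56) / 16.56 = 0.6084 mg/L.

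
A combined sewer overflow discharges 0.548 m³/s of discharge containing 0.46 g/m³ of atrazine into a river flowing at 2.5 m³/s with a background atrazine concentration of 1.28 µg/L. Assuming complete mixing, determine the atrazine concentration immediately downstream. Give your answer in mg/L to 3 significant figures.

1.28 µg/L = 0.00128 mg/L.
Conservation of mass across the mixing zone: C = (0.548·0.46 + 2.5·0.00128) / (0.548 + 2.5) = 0.2553/3.048 = 0.08375 mg/L.

0.0838 mg/L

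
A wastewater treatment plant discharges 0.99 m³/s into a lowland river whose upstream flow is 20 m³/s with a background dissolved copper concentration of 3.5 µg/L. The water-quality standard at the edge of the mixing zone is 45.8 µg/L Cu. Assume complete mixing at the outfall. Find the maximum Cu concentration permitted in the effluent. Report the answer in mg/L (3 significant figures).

3.5 µg/L = 0.0035 mg/L.
45.8 µg/L = 0.0458 mg/L.
Mass balance: 0.0458·20.99 = 0.99·Cₑ + 20·0.0035.
Cₑ = (0.9613 − 0.07) / 0.99 = 0.9003 mg/L.

0.900 mg/L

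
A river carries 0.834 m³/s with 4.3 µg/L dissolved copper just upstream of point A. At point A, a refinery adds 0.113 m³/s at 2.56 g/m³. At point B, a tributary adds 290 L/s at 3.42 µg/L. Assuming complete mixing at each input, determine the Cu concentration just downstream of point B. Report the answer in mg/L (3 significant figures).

0.238 mg/L

4.3 µg/L = 0.0043 mg/L.
After input A: C = (0.834·0.0043 + 0.113·2.56) / 0.947 = 0.3093 mg/L.
290 L/s = 0.29 m³/s.
3.42 µg/L = 0.00342 mg/L.
After input B: C = (0.947·0.3093 + 0.29·0.00342) / 1.237 = 0.2376 mg/L.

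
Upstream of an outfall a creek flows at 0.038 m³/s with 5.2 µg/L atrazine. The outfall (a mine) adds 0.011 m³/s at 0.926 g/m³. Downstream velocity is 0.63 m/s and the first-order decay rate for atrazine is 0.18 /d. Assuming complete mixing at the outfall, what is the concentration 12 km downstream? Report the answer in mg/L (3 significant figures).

0.204 mg/L

5.2 µg/L = 0.0052 mg/L.
After complete mixing, C₀ = (0.011·0.926 + 0.038·0.0052) / 0.049 = 0.2119 mg/L.
Travel time t = 1.2e+04 m / 0.63 m/s = 1.905e+04 s = 0.2205 d.
C = 0.2119·exp(−0.18·0.2205) = 0.2119·0.9611 = 0.2037 mg/L.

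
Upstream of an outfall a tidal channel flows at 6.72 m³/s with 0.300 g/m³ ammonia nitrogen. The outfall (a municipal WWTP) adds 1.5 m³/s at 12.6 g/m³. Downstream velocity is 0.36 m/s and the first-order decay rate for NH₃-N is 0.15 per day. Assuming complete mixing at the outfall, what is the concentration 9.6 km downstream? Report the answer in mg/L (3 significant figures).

2.43 mg/L

After complete mixing, C₀ = (1.5·12.6 + 6.72·0.3) / 8.22 = 2.545 mg/L.
Travel time t = 9600 m / 0.36 m/s = 2.667e+04 s = 0.3086 d.
C = 2.545·exp(−0.15·0.3086) = 2.545·0.9548 = 2.429 mg/L.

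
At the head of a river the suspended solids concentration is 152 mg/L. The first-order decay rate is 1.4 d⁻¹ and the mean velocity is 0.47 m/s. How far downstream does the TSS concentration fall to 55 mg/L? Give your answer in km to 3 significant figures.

29.5 km

From C = C₀·e^(−kt), t = ln(C₀/C)/k = ln(152/55)/1.4 = 1.017/1.4 = 0.7261 d.
Distance = v·t = 0.47 m/s × 6.274e+04 s = 2.949e+04 m = 29.49 km.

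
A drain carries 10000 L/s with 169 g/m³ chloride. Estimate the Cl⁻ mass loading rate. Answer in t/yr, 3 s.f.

10000 L/s = 10 m³/s.
Mass flux = Q·C = 10 m³/s × 169 g/m³ = 1690 g/s.
= 1690 g/s × 31.56 = 5.333e+04 t/yr.

53300 t/yr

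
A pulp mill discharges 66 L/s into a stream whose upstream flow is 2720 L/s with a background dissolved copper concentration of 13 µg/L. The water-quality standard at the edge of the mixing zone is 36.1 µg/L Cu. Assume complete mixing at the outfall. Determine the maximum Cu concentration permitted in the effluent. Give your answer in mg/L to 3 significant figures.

0.988 mg/L

66 L/s = 0.066 m³/s.
2720 L/s = 2.72 m³/s.
13 µg/L = 0.013 mg/L.
36.1 µg/L = 0.0361 mg/L.
Mass balance: 0.0361·2.786 = 0.066·Cₑ + 2.72·0.013.
Cₑ = (0.1006 − 0.03536) / 0.066 = 0.9881 mg/L.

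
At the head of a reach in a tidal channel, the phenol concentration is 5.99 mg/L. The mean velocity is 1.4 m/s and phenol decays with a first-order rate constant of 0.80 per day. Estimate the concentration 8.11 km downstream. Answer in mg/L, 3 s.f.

5.68 mg/L

Travel time t = 8.11 km / 1.4 m/s = 8110/1.4 = 5793 s = 0.06705 d.
First-order decay: C = 5.99·exp(−0.80·0.06705) = 5.99·0.9478 = 5.677 mg/L.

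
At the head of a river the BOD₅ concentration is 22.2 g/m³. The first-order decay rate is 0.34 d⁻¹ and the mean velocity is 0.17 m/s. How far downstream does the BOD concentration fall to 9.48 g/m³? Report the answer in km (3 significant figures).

From C = C₀·e^(−kt), t = ln(C₀/C)/k = ln(22.2/9.48)/0.34 = 0.8509/0.34 = 2.503 d.
Distance = v·t = 0.17 m/s × 2.162e+05 s = 3.676e+04 m = 36.76 km.

36.8 km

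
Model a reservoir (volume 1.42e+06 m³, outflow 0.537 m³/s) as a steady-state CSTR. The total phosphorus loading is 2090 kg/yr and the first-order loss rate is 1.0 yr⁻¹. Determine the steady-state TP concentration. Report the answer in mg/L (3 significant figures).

Outflow Q = 0.537 m³/s × 3.156e+07 s/yr = 1.695e+07 m³/yr.
Steady-state CSTR mass balance: W = Q·C + k·V·C, so C = W/(Q + kV).
Q + kV = 1.695e+07 + 1.0·1.42e+06 = 1.837e+07 m³/yr.
C = 2090/1.837e+07 = 0.0001138 kg/m³ = 0.1138 mg/L.

0.114 mg/L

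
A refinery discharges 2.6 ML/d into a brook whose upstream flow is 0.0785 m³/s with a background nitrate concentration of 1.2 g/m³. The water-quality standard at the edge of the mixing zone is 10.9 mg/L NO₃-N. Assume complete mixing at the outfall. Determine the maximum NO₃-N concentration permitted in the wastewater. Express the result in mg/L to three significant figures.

36.2 mg/L

2.6 ML/d = 0.03009 m³/s.
Mass balance: 10.9·0.1086 = 0.03009·Cₑ + 0.0785·1.2.
Cₑ = (1.184 − 0.0942) / 0.03009 = 36.2 mg/L.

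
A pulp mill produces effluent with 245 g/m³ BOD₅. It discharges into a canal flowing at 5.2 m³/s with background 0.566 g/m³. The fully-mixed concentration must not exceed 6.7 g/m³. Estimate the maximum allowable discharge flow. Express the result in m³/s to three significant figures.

0.134 m³/s

Mass balance at complete mixing: C_std·(Q_w + Q_r) = Q_w·C_e + Q_r·C_b.
Rearranging, Q_w = Q_r·(C_std − C_b)/(C_e − C_std) = 5.2·(6.7 − 0.566) / (245 − 6.7) = 0.1339 m³/s.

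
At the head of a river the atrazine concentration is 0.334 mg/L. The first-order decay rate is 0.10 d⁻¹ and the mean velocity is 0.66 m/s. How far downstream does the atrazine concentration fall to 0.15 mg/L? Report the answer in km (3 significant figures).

456 km

From C = C₀·e^(−kt), t = ln(C₀/C)/k = ln(0.334/0.15)/0.10 = 0.8005/0.10 = 8.005 d.
Distance = v·t = 0.66 m/s × 6.916e+05 s = 4.565e+05 m = 456.5 km.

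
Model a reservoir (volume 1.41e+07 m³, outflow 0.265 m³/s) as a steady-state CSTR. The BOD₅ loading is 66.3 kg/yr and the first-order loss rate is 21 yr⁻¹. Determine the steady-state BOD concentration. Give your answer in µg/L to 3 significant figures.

Outflow Q = 0.265 m³/s × 3.156e+07 s/yr = 8.363e+06 m³/yr.
Steady-state CSTR mass balance: W = Q·C + k·V·C, so C = W/(Q + kV).
Q + kV = 8.363e+06 + 21·1.41e+07 = 3.045e+08 m³/yr.
C = 66.3/3.045e+08 = 2.178e-07 kg/m³ = 0.0002178 mg/L = 0.2178 µg/L.

0.218 µg/L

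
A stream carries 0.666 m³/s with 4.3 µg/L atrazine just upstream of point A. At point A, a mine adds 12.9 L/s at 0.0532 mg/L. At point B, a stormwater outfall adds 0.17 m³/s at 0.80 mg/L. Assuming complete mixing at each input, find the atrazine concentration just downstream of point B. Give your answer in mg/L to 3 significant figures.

0.164 mg/L

4.3 µg/L = 0.0043 mg/L.
12.9 L/s = 0.0129 m³/s.
After input A: C = (0.666·0.0043 + 0.0129·0.0532) / 0.6789 = 0.005229 mg/L.
After input B: C = (0.6789·0.005229 + 0.17·0.8) / 0.8489 = 0.1644 mg/L.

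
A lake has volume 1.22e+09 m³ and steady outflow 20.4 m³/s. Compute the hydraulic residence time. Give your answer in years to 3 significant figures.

Q = 20.4 m³/s × 3.156e+07 s/yr = 6.438e+08 m³/yr.
Hydraulic residence time τ = V/Q = 1.22e+09/6.438e+08 = 1.895 yr.

1.90 yr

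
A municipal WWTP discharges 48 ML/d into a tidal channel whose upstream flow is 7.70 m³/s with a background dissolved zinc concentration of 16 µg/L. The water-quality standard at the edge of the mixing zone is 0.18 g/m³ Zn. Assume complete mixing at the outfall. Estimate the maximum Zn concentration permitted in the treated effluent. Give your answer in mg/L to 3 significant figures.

48 ML/d = 0.5556 m³/s.
16 µg/L = 0.016 mg/L.
Mass balance: 0.18·8.256 = 0.5556·Cₑ + 7.7·0.016.
Cₑ = (1.486 − 0.1232) / 0.5556 = 2.453 mg/L.

2.45 mg/L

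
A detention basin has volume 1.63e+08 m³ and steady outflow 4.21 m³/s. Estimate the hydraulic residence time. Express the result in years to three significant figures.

1.23 yr

Q = 4.21 m³/s × 3.156e+07 s/yr = 1.329e+08 m³/yr.
Hydraulic residence time τ = V/Q = 1.63e+08/1.329e+08 = 1.227 yr.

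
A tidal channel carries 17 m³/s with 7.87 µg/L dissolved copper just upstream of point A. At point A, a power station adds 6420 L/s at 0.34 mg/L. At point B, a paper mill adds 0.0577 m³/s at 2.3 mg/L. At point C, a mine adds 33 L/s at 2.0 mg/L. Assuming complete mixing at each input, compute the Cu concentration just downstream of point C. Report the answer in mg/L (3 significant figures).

0.107 mg/L

7.87 µg/L = 0.00787 mg/L.
6420 L/s = 6.42 m³/s.
After input A: C = (17·0.00787 + 6.42·0.34) / 23.42 = 0.09892 mg/L.
After input B: C = (23.42·0.09892 + 0.0577·2.3) / 23.48 = 0.1043 mg/L.
33 L/s = 0.033 m³/s.
After input C: C = (23.48·0.1043 + 0.033·2) / 23.51 = 0.107 mg/L.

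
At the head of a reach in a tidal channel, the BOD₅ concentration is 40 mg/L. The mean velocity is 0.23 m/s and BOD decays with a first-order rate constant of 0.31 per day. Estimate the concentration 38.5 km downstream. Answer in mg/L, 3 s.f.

21.9 mg/L

Travel time t = 38.5 km / 0.23 m/s = 3.85e+04/0.23 = 1.674e+05 s = 1.937 d.
First-order decay: C = 40·exp(−0.31·1.937) = 40·0.5485 = 21.94 mg/L.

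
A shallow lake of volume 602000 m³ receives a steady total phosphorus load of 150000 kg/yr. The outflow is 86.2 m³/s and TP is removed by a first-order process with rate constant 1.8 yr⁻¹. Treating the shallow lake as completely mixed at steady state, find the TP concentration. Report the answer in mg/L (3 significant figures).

0.0551 mg/L

Outflow Q = 86.2 m³/s × 3.156e+07 s/yr = 2.72e+09 m³/yr.
Steady-state CSTR mass balance: W = Q·C + k·V·C, so C = W/(Q + kV).
Q + kV = 2.72e+09 + 1.8·602000 = 2.721e+09 m³/yr.
C = 150000/2.721e+09 = 5.512e-05 kg/m³ = 0.05512 mg/L.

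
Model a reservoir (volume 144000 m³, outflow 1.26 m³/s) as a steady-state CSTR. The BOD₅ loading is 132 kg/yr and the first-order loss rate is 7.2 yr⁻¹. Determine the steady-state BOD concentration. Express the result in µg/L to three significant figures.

Outflow Q = 1.26 m³/s × 3.156e+07 s/yr = 3.976e+07 m³/yr.
Steady-state CSTR mass balance: W = Q·C + k·V·C, so C = W/(Q + kV).
Q + kV = 3.976e+07 + 7.2·144000 = 4.08e+07 m³/yr.
C = 132/4.08e+07 = 3.235e-06 kg/m³ = 0.003235 mg/L = 3.235 µg/L.

3.24 µg/L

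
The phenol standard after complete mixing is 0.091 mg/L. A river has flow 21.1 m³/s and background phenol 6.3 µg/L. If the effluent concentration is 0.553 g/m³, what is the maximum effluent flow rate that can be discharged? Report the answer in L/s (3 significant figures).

6.3 µg/L = 0.0063 mg/L.
Mass balance at complete mixing: C_std·(Q_w + Q_r) = Q_w·C_e + Q_r·C_b.
Rearranging, Q_w = Q_r·(C_std − C_b)/(C_e − C_std) = 21.1·(0.091 − 0.0063) / (0.553 − 0.091) = 3.868 m³/s.
= 3868 L/s.

3870 L/s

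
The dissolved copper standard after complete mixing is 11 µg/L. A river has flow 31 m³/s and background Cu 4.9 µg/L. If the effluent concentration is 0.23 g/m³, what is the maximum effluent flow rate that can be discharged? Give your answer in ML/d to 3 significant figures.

74.6 ML/d

4.9 µg/L = 0.0049 mg/L.
11 µg/L = 0.011 mg/L.
Mass balance at complete mixing: C_std·(Q_w + Q_r) = Q_w·C_e + Q_r·C_b.
Rearranging, Q_w = Q_r·(C_std − C_b)/(C_e − C_std) = 31·(0.011 − 0.0049) / (0.23 − 0.011) = 0.8635 m³/s.
= 74.6 ML/d.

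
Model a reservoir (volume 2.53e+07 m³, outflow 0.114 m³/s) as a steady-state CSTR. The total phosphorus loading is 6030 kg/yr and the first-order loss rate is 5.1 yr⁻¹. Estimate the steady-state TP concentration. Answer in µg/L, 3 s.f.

45.5 µg/L

Outflow Q = 0.114 m³/s × 3.156e+07 s/yr = 3.598e+06 m³/yr.
Steady-state CSTR mass balance: W = Q·C + k·V·C, so C = W/(Q + kV).
Q + kV = 3.598e+06 + 5.1·2.53e+07 = 1.326e+08 m³/yr.
C = 6030/1.326e+08 = 4.547e-05 kg/m³ = 0.04547 mg/L = 45.47 µg/L.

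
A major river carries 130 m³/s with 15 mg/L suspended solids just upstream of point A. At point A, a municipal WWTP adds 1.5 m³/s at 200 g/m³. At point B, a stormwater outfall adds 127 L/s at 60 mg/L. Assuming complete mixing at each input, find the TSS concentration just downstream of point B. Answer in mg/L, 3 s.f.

After input A: C = (130·15 + 1.5·200) / 131.5 = 17.11 mg/L.
127 L/s = 0.127 m³/s.
After input B: C = (131.5·17.11 + 0.127·60) / 131.6 = 17.15 mg/L.

17.2 mg/L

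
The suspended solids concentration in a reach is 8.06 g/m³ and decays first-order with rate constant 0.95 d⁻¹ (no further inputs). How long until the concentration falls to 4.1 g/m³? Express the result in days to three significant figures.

0.712 d

t = ln(C₀/C)/k = ln(8.06/4.1)/0.95 = 0.6759/0.95 = 0.7115 d.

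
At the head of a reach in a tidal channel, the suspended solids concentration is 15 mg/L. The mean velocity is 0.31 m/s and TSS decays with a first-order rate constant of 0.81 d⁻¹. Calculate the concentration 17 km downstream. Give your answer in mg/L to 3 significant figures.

Travel time t = 17 km / 0.31 m/s = 1.7e+04/0.31 = 5.484e+04 s = 0.6347 d.
First-order decay: C = 15·exp(−0.81·0.6347) = 15·0.598 = 8.97 mg/L.

8.97 mg/L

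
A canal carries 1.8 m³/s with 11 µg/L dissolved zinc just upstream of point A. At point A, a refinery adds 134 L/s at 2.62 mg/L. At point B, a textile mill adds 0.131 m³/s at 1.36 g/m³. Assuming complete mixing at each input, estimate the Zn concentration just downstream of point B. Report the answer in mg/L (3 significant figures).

0.266 mg/L

11 µg/L = 0.011 mg/L.
134 L/s = 0.134 m³/s.
After input A: C = (1.8·0.011 + 0.134·2.62) / 1.934 = 0.1918 mg/L.
After input B: C = (1.934·0.1918 + 0.131·1.36) / 2.065 = 0.2659 mg/L.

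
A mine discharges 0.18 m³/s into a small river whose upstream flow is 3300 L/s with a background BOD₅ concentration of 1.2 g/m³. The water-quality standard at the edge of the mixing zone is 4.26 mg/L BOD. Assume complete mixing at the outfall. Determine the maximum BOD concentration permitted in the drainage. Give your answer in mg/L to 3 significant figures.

3300 L/s = 3.3 m³/s.
Mass balance: 4.26·3.48 = 0.18·Cₑ + 3.3·1.2.
Cₑ = (14.82 − 3.96) / 0.18 = 60.36 mg/L.

60.4 mg/L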